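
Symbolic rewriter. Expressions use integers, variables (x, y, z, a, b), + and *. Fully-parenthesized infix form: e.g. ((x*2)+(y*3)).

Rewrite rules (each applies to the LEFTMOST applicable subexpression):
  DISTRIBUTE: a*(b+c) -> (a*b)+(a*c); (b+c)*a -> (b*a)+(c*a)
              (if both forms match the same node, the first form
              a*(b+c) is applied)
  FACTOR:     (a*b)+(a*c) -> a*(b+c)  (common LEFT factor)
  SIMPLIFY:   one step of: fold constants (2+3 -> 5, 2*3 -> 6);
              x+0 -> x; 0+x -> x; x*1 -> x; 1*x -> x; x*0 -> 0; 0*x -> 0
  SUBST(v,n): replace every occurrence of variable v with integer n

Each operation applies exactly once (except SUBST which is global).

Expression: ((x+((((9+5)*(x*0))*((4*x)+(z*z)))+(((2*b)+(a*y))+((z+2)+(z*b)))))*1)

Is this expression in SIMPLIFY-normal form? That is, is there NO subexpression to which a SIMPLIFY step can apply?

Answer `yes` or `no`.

Answer: no

Derivation:
Expression: ((x+((((9+5)*(x*0))*((4*x)+(z*z)))+(((2*b)+(a*y))+((z+2)+(z*b)))))*1)
Scanning for simplifiable subexpressions (pre-order)...
  at root: ((x+((((9+5)*(x*0))*((4*x)+(z*z)))+(((2*b)+(a*y))+((z+2)+(z*b)))))*1) (SIMPLIFIABLE)
  at L: (x+((((9+5)*(x*0))*((4*x)+(z*z)))+(((2*b)+(a*y))+((z+2)+(z*b))))) (not simplifiable)
  at LR: ((((9+5)*(x*0))*((4*x)+(z*z)))+(((2*b)+(a*y))+((z+2)+(z*b)))) (not simplifiable)
  at LRL: (((9+5)*(x*0))*((4*x)+(z*z))) (not simplifiable)
  at LRLL: ((9+5)*(x*0)) (not simplifiable)
  at LRLLL: (9+5) (SIMPLIFIABLE)
  at LRLLR: (x*0) (SIMPLIFIABLE)
  at LRLR: ((4*x)+(z*z)) (not simplifiable)
  at LRLRL: (4*x) (not simplifiable)
  at LRLRR: (z*z) (not simplifiable)
  at LRR: (((2*b)+(a*y))+((z+2)+(z*b))) (not simplifiable)
  at LRRL: ((2*b)+(a*y)) (not simplifiable)
  at LRRLL: (2*b) (not simplifiable)
  at LRRLR: (a*y) (not simplifiable)
  at LRRR: ((z+2)+(z*b)) (not simplifiable)
  at LRRRL: (z+2) (not simplifiable)
  at LRRRR: (z*b) (not simplifiable)
Found simplifiable subexpr at path root: ((x+((((9+5)*(x*0))*((4*x)+(z*z)))+(((2*b)+(a*y))+((z+2)+(z*b)))))*1)
One SIMPLIFY step would give: (x+((((9+5)*(x*0))*((4*x)+(z*z)))+(((2*b)+(a*y))+((z+2)+(z*b)))))
-> NOT in normal form.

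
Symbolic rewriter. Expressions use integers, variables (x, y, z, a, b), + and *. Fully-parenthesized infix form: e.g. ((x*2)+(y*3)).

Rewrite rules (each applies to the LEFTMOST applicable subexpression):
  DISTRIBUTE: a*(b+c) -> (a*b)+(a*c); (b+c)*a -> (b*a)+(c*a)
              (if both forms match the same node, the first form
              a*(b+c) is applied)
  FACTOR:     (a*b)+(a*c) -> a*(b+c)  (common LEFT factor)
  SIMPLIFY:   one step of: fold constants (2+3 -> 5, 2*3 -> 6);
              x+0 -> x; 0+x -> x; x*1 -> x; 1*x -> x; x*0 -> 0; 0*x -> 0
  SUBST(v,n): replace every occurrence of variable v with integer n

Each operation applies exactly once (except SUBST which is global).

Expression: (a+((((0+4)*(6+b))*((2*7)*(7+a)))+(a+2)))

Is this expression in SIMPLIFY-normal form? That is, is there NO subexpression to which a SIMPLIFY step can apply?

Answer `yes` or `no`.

Answer: no

Derivation:
Expression: (a+((((0+4)*(6+b))*((2*7)*(7+a)))+(a+2)))
Scanning for simplifiable subexpressions (pre-order)...
  at root: (a+((((0+4)*(6+b))*((2*7)*(7+a)))+(a+2))) (not simplifiable)
  at R: ((((0+4)*(6+b))*((2*7)*(7+a)))+(a+2)) (not simplifiable)
  at RL: (((0+4)*(6+b))*((2*7)*(7+a))) (not simplifiable)
  at RLL: ((0+4)*(6+b)) (not simplifiable)
  at RLLL: (0+4) (SIMPLIFIABLE)
  at RLLR: (6+b) (not simplifiable)
  at RLR: ((2*7)*(7+a)) (not simplifiable)
  at RLRL: (2*7) (SIMPLIFIABLE)
  at RLRR: (7+a) (not simplifiable)
  at RR: (a+2) (not simplifiable)
Found simplifiable subexpr at path RLLL: (0+4)
One SIMPLIFY step would give: (a+(((4*(6+b))*((2*7)*(7+a)))+(a+2)))
-> NOT in normal form.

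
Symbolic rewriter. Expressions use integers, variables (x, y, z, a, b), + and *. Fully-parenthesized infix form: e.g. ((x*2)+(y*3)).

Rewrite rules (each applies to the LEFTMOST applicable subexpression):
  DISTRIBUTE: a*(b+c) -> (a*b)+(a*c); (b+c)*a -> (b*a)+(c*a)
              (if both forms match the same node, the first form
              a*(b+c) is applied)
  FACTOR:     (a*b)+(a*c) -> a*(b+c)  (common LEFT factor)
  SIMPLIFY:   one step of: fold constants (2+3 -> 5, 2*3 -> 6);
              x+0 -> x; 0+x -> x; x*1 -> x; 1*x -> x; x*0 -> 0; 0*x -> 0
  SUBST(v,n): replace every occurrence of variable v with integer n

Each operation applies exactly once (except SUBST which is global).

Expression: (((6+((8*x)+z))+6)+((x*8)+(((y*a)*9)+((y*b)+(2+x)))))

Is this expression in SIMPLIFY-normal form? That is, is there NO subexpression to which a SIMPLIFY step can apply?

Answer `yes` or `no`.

Answer: yes

Derivation:
Expression: (((6+((8*x)+z))+6)+((x*8)+(((y*a)*9)+((y*b)+(2+x)))))
Scanning for simplifiable subexpressions (pre-order)...
  at root: (((6+((8*x)+z))+6)+((x*8)+(((y*a)*9)+((y*b)+(2+x))))) (not simplifiable)
  at L: ((6+((8*x)+z))+6) (not simplifiable)
  at LL: (6+((8*x)+z)) (not simplifiable)
  at LLR: ((8*x)+z) (not simplifiable)
  at LLRL: (8*x) (not simplifiable)
  at R: ((x*8)+(((y*a)*9)+((y*b)+(2+x)))) (not simplifiable)
  at RL: (x*8) (not simplifiable)
  at RR: (((y*a)*9)+((y*b)+(2+x))) (not simplifiable)
  at RRL: ((y*a)*9) (not simplifiable)
  at RRLL: (y*a) (not simplifiable)
  at RRR: ((y*b)+(2+x)) (not simplifiable)
  at RRRL: (y*b) (not simplifiable)
  at RRRR: (2+x) (not simplifiable)
Result: no simplifiable subexpression found -> normal form.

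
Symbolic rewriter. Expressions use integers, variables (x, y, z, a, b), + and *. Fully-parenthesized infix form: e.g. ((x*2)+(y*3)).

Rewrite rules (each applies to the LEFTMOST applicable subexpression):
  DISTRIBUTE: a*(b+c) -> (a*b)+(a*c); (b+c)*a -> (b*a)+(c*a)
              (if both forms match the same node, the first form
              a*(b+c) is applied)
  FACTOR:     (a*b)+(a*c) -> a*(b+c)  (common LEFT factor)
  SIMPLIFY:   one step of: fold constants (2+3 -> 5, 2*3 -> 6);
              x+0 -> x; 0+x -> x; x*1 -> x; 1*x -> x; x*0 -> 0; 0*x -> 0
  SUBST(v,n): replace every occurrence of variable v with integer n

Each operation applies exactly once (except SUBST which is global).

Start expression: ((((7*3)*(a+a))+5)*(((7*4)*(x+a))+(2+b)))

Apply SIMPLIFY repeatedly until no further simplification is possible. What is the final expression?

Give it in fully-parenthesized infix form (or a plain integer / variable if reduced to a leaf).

Answer: (((21*(a+a))+5)*((28*(x+a))+(2+b)))

Derivation:
Start: ((((7*3)*(a+a))+5)*(((7*4)*(x+a))+(2+b)))
Step 1: at LLL: (7*3) -> 21; overall: ((((7*3)*(a+a))+5)*(((7*4)*(x+a))+(2+b))) -> (((21*(a+a))+5)*(((7*4)*(x+a))+(2+b)))
Step 2: at RLL: (7*4) -> 28; overall: (((21*(a+a))+5)*(((7*4)*(x+a))+(2+b))) -> (((21*(a+a))+5)*((28*(x+a))+(2+b)))
Fixed point: (((21*(a+a))+5)*((28*(x+a))+(2+b)))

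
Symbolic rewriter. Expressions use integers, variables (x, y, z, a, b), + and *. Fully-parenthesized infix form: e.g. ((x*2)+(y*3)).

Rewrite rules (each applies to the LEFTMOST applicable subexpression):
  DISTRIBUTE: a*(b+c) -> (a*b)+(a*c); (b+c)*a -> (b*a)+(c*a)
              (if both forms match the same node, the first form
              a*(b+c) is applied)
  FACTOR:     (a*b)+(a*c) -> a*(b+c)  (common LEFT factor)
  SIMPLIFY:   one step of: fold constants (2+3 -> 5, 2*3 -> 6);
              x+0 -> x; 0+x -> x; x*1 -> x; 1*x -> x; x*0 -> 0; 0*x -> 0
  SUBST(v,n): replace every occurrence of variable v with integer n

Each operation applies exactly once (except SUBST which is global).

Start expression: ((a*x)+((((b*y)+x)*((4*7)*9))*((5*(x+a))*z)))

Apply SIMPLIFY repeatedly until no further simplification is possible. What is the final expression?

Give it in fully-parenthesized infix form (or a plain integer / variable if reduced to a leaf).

Answer: ((a*x)+((((b*y)+x)*252)*((5*(x+a))*z)))

Derivation:
Start: ((a*x)+((((b*y)+x)*((4*7)*9))*((5*(x+a))*z)))
Step 1: at RLRL: (4*7) -> 28; overall: ((a*x)+((((b*y)+x)*((4*7)*9))*((5*(x+a))*z))) -> ((a*x)+((((b*y)+x)*(28*9))*((5*(x+a))*z)))
Step 2: at RLR: (28*9) -> 252; overall: ((a*x)+((((b*y)+x)*(28*9))*((5*(x+a))*z))) -> ((a*x)+((((b*y)+x)*252)*((5*(x+a))*z)))
Fixed point: ((a*x)+((((b*y)+x)*252)*((5*(x+a))*z)))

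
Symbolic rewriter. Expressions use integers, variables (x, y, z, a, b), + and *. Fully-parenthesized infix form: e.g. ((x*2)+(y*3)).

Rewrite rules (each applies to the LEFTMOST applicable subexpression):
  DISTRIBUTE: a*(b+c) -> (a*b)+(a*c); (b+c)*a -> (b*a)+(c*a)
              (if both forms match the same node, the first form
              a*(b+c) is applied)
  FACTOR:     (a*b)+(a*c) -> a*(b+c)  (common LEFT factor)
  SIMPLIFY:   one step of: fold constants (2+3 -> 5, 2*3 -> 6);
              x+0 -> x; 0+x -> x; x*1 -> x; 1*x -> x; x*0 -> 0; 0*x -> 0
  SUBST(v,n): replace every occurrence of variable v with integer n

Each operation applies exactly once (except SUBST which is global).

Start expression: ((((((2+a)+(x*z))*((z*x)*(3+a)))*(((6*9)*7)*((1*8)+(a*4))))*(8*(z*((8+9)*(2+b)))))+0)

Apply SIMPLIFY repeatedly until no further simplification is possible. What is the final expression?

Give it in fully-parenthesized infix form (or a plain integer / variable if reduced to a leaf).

Start: ((((((2+a)+(x*z))*((z*x)*(3+a)))*(((6*9)*7)*((1*8)+(a*4))))*(8*(z*((8+9)*(2+b)))))+0)
Step 1: at root: ((((((2+a)+(x*z))*((z*x)*(3+a)))*(((6*9)*7)*((1*8)+(a*4))))*(8*(z*((8+9)*(2+b)))))+0) -> (((((2+a)+(x*z))*((z*x)*(3+a)))*(((6*9)*7)*((1*8)+(a*4))))*(8*(z*((8+9)*(2+b))))); overall: ((((((2+a)+(x*z))*((z*x)*(3+a)))*(((6*9)*7)*((1*8)+(a*4))))*(8*(z*((8+9)*(2+b)))))+0) -> (((((2+a)+(x*z))*((z*x)*(3+a)))*(((6*9)*7)*((1*8)+(a*4))))*(8*(z*((8+9)*(2+b)))))
Step 2: at LRLL: (6*9) -> 54; overall: (((((2+a)+(x*z))*((z*x)*(3+a)))*(((6*9)*7)*((1*8)+(a*4))))*(8*(z*((8+9)*(2+b))))) -> (((((2+a)+(x*z))*((z*x)*(3+a)))*((54*7)*((1*8)+(a*4))))*(8*(z*((8+9)*(2+b)))))
Step 3: at LRL: (54*7) -> 378; overall: (((((2+a)+(x*z))*((z*x)*(3+a)))*((54*7)*((1*8)+(a*4))))*(8*(z*((8+9)*(2+b))))) -> (((((2+a)+(x*z))*((z*x)*(3+a)))*(378*((1*8)+(a*4))))*(8*(z*((8+9)*(2+b)))))
Step 4: at LRRL: (1*8) -> 8; overall: (((((2+a)+(x*z))*((z*x)*(3+a)))*(378*((1*8)+(a*4))))*(8*(z*((8+9)*(2+b))))) -> (((((2+a)+(x*z))*((z*x)*(3+a)))*(378*(8+(a*4))))*(8*(z*((8+9)*(2+b)))))
Step 5: at RRRL: (8+9) -> 17; overall: (((((2+a)+(x*z))*((z*x)*(3+a)))*(378*(8+(a*4))))*(8*(z*((8+9)*(2+b))))) -> (((((2+a)+(x*z))*((z*x)*(3+a)))*(378*(8+(a*4))))*(8*(z*(17*(2+b)))))
Fixed point: (((((2+a)+(x*z))*((z*x)*(3+a)))*(378*(8+(a*4))))*(8*(z*(17*(2+b)))))

Answer: (((((2+a)+(x*z))*((z*x)*(3+a)))*(378*(8+(a*4))))*(8*(z*(17*(2+b)))))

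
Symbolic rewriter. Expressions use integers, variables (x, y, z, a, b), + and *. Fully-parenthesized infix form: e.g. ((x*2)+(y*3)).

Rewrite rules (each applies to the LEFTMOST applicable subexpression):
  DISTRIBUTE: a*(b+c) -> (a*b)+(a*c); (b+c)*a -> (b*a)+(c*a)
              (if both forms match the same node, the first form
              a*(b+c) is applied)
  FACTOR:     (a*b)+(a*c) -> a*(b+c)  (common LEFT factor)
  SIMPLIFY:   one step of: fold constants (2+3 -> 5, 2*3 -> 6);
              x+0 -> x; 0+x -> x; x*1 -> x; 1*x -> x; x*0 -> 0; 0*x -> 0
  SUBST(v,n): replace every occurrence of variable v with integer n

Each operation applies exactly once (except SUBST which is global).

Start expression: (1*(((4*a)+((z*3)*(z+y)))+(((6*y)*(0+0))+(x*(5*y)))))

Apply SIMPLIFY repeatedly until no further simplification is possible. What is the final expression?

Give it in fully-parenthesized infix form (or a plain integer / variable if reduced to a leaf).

Start: (1*(((4*a)+((z*3)*(z+y)))+(((6*y)*(0+0))+(x*(5*y)))))
Step 1: at root: (1*(((4*a)+((z*3)*(z+y)))+(((6*y)*(0+0))+(x*(5*y))))) -> (((4*a)+((z*3)*(z+y)))+(((6*y)*(0+0))+(x*(5*y)))); overall: (1*(((4*a)+((z*3)*(z+y)))+(((6*y)*(0+0))+(x*(5*y))))) -> (((4*a)+((z*3)*(z+y)))+(((6*y)*(0+0))+(x*(5*y))))
Step 2: at RLR: (0+0) -> 0; overall: (((4*a)+((z*3)*(z+y)))+(((6*y)*(0+0))+(x*(5*y)))) -> (((4*a)+((z*3)*(z+y)))+(((6*y)*0)+(x*(5*y))))
Step 3: at RL: ((6*y)*0) -> 0; overall: (((4*a)+((z*3)*(z+y)))+(((6*y)*0)+(x*(5*y)))) -> (((4*a)+((z*3)*(z+y)))+(0+(x*(5*y))))
Step 4: at R: (0+(x*(5*y))) -> (x*(5*y)); overall: (((4*a)+((z*3)*(z+y)))+(0+(x*(5*y)))) -> (((4*a)+((z*3)*(z+y)))+(x*(5*y)))
Fixed point: (((4*a)+((z*3)*(z+y)))+(x*(5*y)))

Answer: (((4*a)+((z*3)*(z+y)))+(x*(5*y)))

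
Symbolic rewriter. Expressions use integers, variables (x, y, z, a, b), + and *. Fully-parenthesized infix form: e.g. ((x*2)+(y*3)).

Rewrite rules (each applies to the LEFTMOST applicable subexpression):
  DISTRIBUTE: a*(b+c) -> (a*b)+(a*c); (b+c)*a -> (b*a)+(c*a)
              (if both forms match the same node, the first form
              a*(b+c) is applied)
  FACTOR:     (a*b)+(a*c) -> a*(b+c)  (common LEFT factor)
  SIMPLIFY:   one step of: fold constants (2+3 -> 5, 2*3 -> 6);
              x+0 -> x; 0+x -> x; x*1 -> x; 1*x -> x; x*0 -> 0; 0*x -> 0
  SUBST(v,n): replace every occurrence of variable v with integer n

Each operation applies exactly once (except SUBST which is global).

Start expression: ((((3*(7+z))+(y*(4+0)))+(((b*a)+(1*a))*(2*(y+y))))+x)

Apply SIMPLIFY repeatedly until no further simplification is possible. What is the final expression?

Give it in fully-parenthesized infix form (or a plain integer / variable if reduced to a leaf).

Answer: ((((3*(7+z))+(y*4))+(((b*a)+a)*(2*(y+y))))+x)

Derivation:
Start: ((((3*(7+z))+(y*(4+0)))+(((b*a)+(1*a))*(2*(y+y))))+x)
Step 1: at LLRR: (4+0) -> 4; overall: ((((3*(7+z))+(y*(4+0)))+(((b*a)+(1*a))*(2*(y+y))))+x) -> ((((3*(7+z))+(y*4))+(((b*a)+(1*a))*(2*(y+y))))+x)
Step 2: at LRLR: (1*a) -> a; overall: ((((3*(7+z))+(y*4))+(((b*a)+(1*a))*(2*(y+y))))+x) -> ((((3*(7+z))+(y*4))+(((b*a)+a)*(2*(y+y))))+x)
Fixed point: ((((3*(7+z))+(y*4))+(((b*a)+a)*(2*(y+y))))+x)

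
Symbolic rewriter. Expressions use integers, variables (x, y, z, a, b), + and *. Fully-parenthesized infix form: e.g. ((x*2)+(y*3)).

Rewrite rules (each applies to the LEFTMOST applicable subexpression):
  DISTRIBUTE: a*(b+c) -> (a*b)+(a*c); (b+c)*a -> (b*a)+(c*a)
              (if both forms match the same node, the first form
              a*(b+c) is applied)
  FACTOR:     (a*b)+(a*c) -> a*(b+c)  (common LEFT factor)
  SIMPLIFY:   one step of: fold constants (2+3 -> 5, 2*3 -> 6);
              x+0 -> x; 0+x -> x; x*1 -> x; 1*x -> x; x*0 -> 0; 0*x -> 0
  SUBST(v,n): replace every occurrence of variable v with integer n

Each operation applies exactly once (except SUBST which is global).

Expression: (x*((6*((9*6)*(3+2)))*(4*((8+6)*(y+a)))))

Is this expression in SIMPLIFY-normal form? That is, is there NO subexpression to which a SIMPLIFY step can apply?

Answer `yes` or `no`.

Answer: no

Derivation:
Expression: (x*((6*((9*6)*(3+2)))*(4*((8+6)*(y+a)))))
Scanning for simplifiable subexpressions (pre-order)...
  at root: (x*((6*((9*6)*(3+2)))*(4*((8+6)*(y+a))))) (not simplifiable)
  at R: ((6*((9*6)*(3+2)))*(4*((8+6)*(y+a)))) (not simplifiable)
  at RL: (6*((9*6)*(3+2))) (not simplifiable)
  at RLR: ((9*6)*(3+2)) (not simplifiable)
  at RLRL: (9*6) (SIMPLIFIABLE)
  at RLRR: (3+2) (SIMPLIFIABLE)
  at RR: (4*((8+6)*(y+a))) (not simplifiable)
  at RRR: ((8+6)*(y+a)) (not simplifiable)
  at RRRL: (8+6) (SIMPLIFIABLE)
  at RRRR: (y+a) (not simplifiable)
Found simplifiable subexpr at path RLRL: (9*6)
One SIMPLIFY step would give: (x*((6*(54*(3+2)))*(4*((8+6)*(y+a)))))
-> NOT in normal form.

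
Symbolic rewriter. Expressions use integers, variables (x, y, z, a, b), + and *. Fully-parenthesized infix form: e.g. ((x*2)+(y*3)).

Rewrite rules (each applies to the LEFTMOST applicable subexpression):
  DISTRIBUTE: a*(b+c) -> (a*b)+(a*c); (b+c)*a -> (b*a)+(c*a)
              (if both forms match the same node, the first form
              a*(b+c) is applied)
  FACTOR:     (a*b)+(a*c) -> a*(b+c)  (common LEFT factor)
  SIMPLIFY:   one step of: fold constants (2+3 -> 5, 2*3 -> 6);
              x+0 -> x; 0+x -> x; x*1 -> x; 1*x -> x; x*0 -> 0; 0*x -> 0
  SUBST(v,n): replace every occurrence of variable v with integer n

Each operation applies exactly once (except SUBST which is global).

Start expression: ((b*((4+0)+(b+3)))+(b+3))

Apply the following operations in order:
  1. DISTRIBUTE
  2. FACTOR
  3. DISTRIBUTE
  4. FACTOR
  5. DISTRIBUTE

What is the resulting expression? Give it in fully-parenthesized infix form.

Answer: (((b*(4+0))+(b*(b+3)))+(b+3))

Derivation:
Start: ((b*((4+0)+(b+3)))+(b+3))
Apply DISTRIBUTE at L (target: (b*((4+0)+(b+3)))): ((b*((4+0)+(b+3)))+(b+3)) -> (((b*(4+0))+(b*(b+3)))+(b+3))
Apply FACTOR at L (target: ((b*(4+0))+(b*(b+3)))): (((b*(4+0))+(b*(b+3)))+(b+3)) -> ((b*((4+0)+(b+3)))+(b+3))
Apply DISTRIBUTE at L (target: (b*((4+0)+(b+3)))): ((b*((4+0)+(b+3)))+(b+3)) -> (((b*(4+0))+(b*(b+3)))+(b+3))
Apply FACTOR at L (target: ((b*(4+0))+(b*(b+3)))): (((b*(4+0))+(b*(b+3)))+(b+3)) -> ((b*((4+0)+(b+3)))+(b+3))
Apply DISTRIBUTE at L (target: (b*((4+0)+(b+3)))): ((b*((4+0)+(b+3)))+(b+3)) -> (((b*(4+0))+(b*(b+3)))+(b+3))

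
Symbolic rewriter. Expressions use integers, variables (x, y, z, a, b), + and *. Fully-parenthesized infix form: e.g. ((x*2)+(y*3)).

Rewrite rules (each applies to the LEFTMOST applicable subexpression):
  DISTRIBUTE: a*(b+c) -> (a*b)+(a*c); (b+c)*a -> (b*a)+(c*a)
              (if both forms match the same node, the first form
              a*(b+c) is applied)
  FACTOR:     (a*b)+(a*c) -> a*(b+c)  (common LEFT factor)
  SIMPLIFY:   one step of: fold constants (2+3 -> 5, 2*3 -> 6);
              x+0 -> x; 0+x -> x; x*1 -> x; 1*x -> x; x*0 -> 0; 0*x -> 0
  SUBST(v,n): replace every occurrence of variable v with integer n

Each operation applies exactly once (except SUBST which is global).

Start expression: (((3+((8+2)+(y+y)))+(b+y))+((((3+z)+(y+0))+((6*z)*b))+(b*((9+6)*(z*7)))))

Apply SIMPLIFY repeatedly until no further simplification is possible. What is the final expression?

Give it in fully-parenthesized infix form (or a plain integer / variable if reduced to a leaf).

Answer: (((3+(10+(y+y)))+(b+y))+((((3+z)+y)+((6*z)*b))+(b*(15*(z*7)))))

Derivation:
Start: (((3+((8+2)+(y+y)))+(b+y))+((((3+z)+(y+0))+((6*z)*b))+(b*((9+6)*(z*7)))))
Step 1: at LLRL: (8+2) -> 10; overall: (((3+((8+2)+(y+y)))+(b+y))+((((3+z)+(y+0))+((6*z)*b))+(b*((9+6)*(z*7))))) -> (((3+(10+(y+y)))+(b+y))+((((3+z)+(y+0))+((6*z)*b))+(b*((9+6)*(z*7)))))
Step 2: at RLLR: (y+0) -> y; overall: (((3+(10+(y+y)))+(b+y))+((((3+z)+(y+0))+((6*z)*b))+(b*((9+6)*(z*7))))) -> (((3+(10+(y+y)))+(b+y))+((((3+z)+y)+((6*z)*b))+(b*((9+6)*(z*7)))))
Step 3: at RRRL: (9+6) -> 15; overall: (((3+(10+(y+y)))+(b+y))+((((3+z)+y)+((6*z)*b))+(b*((9+6)*(z*7))))) -> (((3+(10+(y+y)))+(b+y))+((((3+z)+y)+((6*z)*b))+(b*(15*(z*7)))))
Fixed point: (((3+(10+(y+y)))+(b+y))+((((3+z)+y)+((6*z)*b))+(b*(15*(z*7)))))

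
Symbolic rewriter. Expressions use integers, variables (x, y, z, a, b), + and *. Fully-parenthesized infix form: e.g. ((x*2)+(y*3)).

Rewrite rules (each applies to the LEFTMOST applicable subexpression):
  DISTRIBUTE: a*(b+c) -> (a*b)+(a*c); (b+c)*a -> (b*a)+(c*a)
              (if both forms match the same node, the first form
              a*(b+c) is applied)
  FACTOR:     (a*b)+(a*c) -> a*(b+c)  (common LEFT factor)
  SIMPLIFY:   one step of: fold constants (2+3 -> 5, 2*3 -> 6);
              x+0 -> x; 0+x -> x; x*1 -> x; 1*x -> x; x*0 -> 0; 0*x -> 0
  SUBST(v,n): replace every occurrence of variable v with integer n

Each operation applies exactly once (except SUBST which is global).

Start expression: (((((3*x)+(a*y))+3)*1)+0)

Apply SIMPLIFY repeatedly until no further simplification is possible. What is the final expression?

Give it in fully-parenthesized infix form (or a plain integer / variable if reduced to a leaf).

Start: (((((3*x)+(a*y))+3)*1)+0)
Step 1: at root: (((((3*x)+(a*y))+3)*1)+0) -> ((((3*x)+(a*y))+3)*1); overall: (((((3*x)+(a*y))+3)*1)+0) -> ((((3*x)+(a*y))+3)*1)
Step 2: at root: ((((3*x)+(a*y))+3)*1) -> (((3*x)+(a*y))+3); overall: ((((3*x)+(a*y))+3)*1) -> (((3*x)+(a*y))+3)
Fixed point: (((3*x)+(a*y))+3)

Answer: (((3*x)+(a*y))+3)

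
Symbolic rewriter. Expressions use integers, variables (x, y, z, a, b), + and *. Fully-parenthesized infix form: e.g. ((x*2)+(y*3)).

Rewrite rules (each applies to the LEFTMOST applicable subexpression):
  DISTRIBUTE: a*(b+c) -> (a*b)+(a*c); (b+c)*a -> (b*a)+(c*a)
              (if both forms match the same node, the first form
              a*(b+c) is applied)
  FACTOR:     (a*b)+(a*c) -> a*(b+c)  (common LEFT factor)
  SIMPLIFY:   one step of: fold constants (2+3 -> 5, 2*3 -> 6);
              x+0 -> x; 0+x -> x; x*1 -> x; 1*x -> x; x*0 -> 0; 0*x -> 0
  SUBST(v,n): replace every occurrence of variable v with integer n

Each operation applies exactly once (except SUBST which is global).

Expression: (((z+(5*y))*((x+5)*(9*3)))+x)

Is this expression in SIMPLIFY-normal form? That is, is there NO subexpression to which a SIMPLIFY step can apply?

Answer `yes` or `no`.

Answer: no

Derivation:
Expression: (((z+(5*y))*((x+5)*(9*3)))+x)
Scanning for simplifiable subexpressions (pre-order)...
  at root: (((z+(5*y))*((x+5)*(9*3)))+x) (not simplifiable)
  at L: ((z+(5*y))*((x+5)*(9*3))) (not simplifiable)
  at LL: (z+(5*y)) (not simplifiable)
  at LLR: (5*y) (not simplifiable)
  at LR: ((x+5)*(9*3)) (not simplifiable)
  at LRL: (x+5) (not simplifiable)
  at LRR: (9*3) (SIMPLIFIABLE)
Found simplifiable subexpr at path LRR: (9*3)
One SIMPLIFY step would give: (((z+(5*y))*((x+5)*27))+x)
-> NOT in normal form.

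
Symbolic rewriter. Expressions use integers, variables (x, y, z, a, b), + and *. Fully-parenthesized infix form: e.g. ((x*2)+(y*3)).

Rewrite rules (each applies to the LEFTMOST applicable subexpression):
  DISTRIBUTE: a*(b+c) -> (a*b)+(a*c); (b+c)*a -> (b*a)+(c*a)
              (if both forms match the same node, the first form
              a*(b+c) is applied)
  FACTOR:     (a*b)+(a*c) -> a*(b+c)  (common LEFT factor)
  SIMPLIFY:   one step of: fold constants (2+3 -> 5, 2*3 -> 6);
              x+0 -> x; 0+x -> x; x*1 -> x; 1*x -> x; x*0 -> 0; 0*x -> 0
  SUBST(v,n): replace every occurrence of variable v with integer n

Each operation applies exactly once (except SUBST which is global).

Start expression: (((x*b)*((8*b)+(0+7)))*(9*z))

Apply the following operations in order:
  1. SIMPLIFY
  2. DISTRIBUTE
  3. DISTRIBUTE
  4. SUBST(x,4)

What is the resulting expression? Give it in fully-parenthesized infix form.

Start: (((x*b)*((8*b)+(0+7)))*(9*z))
Apply SIMPLIFY at LRR (target: (0+7)): (((x*b)*((8*b)+(0+7)))*(9*z)) -> (((x*b)*((8*b)+7))*(9*z))
Apply DISTRIBUTE at L (target: ((x*b)*((8*b)+7))): (((x*b)*((8*b)+7))*(9*z)) -> ((((x*b)*(8*b))+((x*b)*7))*(9*z))
Apply DISTRIBUTE at root (target: ((((x*b)*(8*b))+((x*b)*7))*(9*z))): ((((x*b)*(8*b))+((x*b)*7))*(9*z)) -> ((((x*b)*(8*b))*(9*z))+(((x*b)*7)*(9*z)))
Apply SUBST(x,4): ((((x*b)*(8*b))*(9*z))+(((x*b)*7)*(9*z))) -> ((((4*b)*(8*b))*(9*z))+(((4*b)*7)*(9*z)))

Answer: ((((4*b)*(8*b))*(9*z))+(((4*b)*7)*(9*z)))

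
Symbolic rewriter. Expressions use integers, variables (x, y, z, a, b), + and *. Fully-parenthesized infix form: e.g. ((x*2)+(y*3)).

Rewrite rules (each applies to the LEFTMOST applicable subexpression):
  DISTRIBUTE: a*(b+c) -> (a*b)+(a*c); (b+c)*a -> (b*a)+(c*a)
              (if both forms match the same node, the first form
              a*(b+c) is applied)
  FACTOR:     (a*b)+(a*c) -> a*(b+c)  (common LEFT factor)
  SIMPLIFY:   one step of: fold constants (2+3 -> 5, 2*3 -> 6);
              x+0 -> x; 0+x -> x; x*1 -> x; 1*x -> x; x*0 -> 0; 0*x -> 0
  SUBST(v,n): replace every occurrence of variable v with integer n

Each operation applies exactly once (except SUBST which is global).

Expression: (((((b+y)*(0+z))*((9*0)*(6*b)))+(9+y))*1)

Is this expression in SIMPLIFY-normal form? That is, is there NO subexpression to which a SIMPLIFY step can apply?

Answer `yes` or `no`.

Expression: (((((b+y)*(0+z))*((9*0)*(6*b)))+(9+y))*1)
Scanning for simplifiable subexpressions (pre-order)...
  at root: (((((b+y)*(0+z))*((9*0)*(6*b)))+(9+y))*1) (SIMPLIFIABLE)
  at L: ((((b+y)*(0+z))*((9*0)*(6*b)))+(9+y)) (not simplifiable)
  at LL: (((b+y)*(0+z))*((9*0)*(6*b))) (not simplifiable)
  at LLL: ((b+y)*(0+z)) (not simplifiable)
  at LLLL: (b+y) (not simplifiable)
  at LLLR: (0+z) (SIMPLIFIABLE)
  at LLR: ((9*0)*(6*b)) (not simplifiable)
  at LLRL: (9*0) (SIMPLIFIABLE)
  at LLRR: (6*b) (not simplifiable)
  at LR: (9+y) (not simplifiable)
Found simplifiable subexpr at path root: (((((b+y)*(0+z))*((9*0)*(6*b)))+(9+y))*1)
One SIMPLIFY step would give: ((((b+y)*(0+z))*((9*0)*(6*b)))+(9+y))
-> NOT in normal form.

Answer: no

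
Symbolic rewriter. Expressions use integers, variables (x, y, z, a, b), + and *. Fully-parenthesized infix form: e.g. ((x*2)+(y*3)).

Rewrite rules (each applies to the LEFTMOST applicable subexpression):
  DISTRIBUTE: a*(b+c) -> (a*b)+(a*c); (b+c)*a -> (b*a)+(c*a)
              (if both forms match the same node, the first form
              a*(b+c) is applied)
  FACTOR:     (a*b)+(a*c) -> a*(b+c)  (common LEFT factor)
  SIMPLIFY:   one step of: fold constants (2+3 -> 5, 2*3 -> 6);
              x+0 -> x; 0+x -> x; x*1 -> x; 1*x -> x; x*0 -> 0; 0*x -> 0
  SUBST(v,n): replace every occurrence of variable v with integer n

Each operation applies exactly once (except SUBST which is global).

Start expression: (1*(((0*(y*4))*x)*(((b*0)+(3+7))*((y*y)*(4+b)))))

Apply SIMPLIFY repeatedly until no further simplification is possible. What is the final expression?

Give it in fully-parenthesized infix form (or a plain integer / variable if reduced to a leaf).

Start: (1*(((0*(y*4))*x)*(((b*0)+(3+7))*((y*y)*(4+b)))))
Step 1: at root: (1*(((0*(y*4))*x)*(((b*0)+(3+7))*((y*y)*(4+b))))) -> (((0*(y*4))*x)*(((b*0)+(3+7))*((y*y)*(4+b)))); overall: (1*(((0*(y*4))*x)*(((b*0)+(3+7))*((y*y)*(4+b))))) -> (((0*(y*4))*x)*(((b*0)+(3+7))*((y*y)*(4+b))))
Step 2: at LL: (0*(y*4)) -> 0; overall: (((0*(y*4))*x)*(((b*0)+(3+7))*((y*y)*(4+b)))) -> ((0*x)*(((b*0)+(3+7))*((y*y)*(4+b))))
Step 3: at L: (0*x) -> 0; overall: ((0*x)*(((b*0)+(3+7))*((y*y)*(4+b)))) -> (0*(((b*0)+(3+7))*((y*y)*(4+b))))
Step 4: at root: (0*(((b*0)+(3+7))*((y*y)*(4+b)))) -> 0; overall: (0*(((b*0)+(3+7))*((y*y)*(4+b)))) -> 0
Fixed point: 0

Answer: 0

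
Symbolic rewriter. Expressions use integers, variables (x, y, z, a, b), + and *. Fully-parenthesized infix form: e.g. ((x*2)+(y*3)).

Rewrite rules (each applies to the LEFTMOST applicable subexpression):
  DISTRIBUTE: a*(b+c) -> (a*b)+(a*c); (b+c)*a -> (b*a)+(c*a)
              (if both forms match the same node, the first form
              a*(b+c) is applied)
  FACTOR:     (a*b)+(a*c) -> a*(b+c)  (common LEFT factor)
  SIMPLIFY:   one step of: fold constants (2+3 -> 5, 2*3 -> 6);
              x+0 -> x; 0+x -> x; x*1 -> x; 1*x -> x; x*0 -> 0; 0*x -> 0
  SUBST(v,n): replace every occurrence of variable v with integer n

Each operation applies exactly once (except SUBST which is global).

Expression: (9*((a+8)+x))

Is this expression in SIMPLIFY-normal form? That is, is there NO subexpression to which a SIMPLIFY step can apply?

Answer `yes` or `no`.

Expression: (9*((a+8)+x))
Scanning for simplifiable subexpressions (pre-order)...
  at root: (9*((a+8)+x)) (not simplifiable)
  at R: ((a+8)+x) (not simplifiable)
  at RL: (a+8) (not simplifiable)
Result: no simplifiable subexpression found -> normal form.

Answer: yes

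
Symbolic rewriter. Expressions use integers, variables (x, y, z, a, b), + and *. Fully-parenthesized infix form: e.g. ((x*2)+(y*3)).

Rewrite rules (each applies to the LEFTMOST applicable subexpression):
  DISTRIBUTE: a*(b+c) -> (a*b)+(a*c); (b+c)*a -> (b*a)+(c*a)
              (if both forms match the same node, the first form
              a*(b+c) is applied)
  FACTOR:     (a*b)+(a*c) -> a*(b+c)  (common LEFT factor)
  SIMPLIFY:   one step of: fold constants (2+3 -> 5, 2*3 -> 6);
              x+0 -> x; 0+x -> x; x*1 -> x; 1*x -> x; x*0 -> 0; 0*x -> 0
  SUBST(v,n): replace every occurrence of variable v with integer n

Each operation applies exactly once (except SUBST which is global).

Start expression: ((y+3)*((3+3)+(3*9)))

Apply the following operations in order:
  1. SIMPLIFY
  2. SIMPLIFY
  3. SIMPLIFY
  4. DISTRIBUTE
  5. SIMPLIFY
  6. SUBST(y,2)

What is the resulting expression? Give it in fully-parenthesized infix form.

Answer: ((2*33)+99)

Derivation:
Start: ((y+3)*((3+3)+(3*9)))
Apply SIMPLIFY at RL (target: (3+3)): ((y+3)*((3+3)+(3*9))) -> ((y+3)*(6+(3*9)))
Apply SIMPLIFY at RR (target: (3*9)): ((y+3)*(6+(3*9))) -> ((y+3)*(6+27))
Apply SIMPLIFY at R (target: (6+27)): ((y+3)*(6+27)) -> ((y+3)*33)
Apply DISTRIBUTE at root (target: ((y+3)*33)): ((y+3)*33) -> ((y*33)+(3*33))
Apply SIMPLIFY at R (target: (3*33)): ((y*33)+(3*33)) -> ((y*33)+99)
Apply SUBST(y,2): ((y*33)+99) -> ((2*33)+99)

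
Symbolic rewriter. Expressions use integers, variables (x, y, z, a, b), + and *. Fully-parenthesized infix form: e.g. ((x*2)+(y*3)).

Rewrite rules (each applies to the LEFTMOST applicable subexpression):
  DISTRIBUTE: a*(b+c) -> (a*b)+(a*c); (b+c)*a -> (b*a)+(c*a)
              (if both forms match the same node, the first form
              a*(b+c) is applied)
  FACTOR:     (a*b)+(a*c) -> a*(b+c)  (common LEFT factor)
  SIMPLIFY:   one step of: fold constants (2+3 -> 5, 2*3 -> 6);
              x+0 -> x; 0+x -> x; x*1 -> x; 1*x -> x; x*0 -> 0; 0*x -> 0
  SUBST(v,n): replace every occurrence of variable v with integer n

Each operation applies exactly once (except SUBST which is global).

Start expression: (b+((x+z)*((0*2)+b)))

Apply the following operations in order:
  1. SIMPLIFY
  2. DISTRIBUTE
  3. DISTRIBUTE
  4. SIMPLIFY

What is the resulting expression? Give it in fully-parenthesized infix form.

Answer: (b+((0+(z*0))+((x+z)*b)))

Derivation:
Start: (b+((x+z)*((0*2)+b)))
Apply SIMPLIFY at RRL (target: (0*2)): (b+((x+z)*((0*2)+b))) -> (b+((x+z)*(0+b)))
Apply DISTRIBUTE at R (target: ((x+z)*(0+b))): (b+((x+z)*(0+b))) -> (b+(((x+z)*0)+((x+z)*b)))
Apply DISTRIBUTE at RL (target: ((x+z)*0)): (b+(((x+z)*0)+((x+z)*b))) -> (b+(((x*0)+(z*0))+((x+z)*b)))
Apply SIMPLIFY at RLL (target: (x*0)): (b+(((x*0)+(z*0))+((x+z)*b))) -> (b+((0+(z*0))+((x+z)*b)))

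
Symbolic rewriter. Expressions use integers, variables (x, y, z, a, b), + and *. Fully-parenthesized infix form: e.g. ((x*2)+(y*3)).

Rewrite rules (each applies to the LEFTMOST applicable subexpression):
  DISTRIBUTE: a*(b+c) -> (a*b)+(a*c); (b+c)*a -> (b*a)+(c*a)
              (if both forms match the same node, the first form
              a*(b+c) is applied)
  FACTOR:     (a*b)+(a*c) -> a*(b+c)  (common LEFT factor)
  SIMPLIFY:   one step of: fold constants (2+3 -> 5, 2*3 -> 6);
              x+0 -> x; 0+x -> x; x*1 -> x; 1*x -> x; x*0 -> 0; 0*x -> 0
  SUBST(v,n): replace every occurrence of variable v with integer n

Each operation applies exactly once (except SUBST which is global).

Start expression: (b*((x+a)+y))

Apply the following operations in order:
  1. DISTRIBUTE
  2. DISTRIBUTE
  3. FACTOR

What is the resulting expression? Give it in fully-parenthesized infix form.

Answer: ((b*(x+a))+(b*y))

Derivation:
Start: (b*((x+a)+y))
Apply DISTRIBUTE at root (target: (b*((x+a)+y))): (b*((x+a)+y)) -> ((b*(x+a))+(b*y))
Apply DISTRIBUTE at L (target: (b*(x+a))): ((b*(x+a))+(b*y)) -> (((b*x)+(b*a))+(b*y))
Apply FACTOR at L (target: ((b*x)+(b*a))): (((b*x)+(b*a))+(b*y)) -> ((b*(x+a))+(b*y))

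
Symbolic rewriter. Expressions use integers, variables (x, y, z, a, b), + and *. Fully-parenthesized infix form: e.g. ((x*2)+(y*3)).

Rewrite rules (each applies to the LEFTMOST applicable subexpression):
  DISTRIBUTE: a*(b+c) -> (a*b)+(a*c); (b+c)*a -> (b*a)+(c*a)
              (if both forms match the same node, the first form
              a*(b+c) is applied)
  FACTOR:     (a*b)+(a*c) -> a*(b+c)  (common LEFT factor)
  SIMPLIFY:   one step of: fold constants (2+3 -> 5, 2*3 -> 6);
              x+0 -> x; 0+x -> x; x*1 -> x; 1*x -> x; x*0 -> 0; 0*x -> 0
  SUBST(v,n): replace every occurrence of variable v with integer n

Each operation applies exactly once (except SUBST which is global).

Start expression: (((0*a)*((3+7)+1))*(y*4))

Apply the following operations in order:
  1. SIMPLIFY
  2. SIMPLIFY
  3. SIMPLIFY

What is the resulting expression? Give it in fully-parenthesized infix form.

Answer: 0

Derivation:
Start: (((0*a)*((3+7)+1))*(y*4))
Apply SIMPLIFY at LL (target: (0*a)): (((0*a)*((3+7)+1))*(y*4)) -> ((0*((3+7)+1))*(y*4))
Apply SIMPLIFY at L (target: (0*((3+7)+1))): ((0*((3+7)+1))*(y*4)) -> (0*(y*4))
Apply SIMPLIFY at root (target: (0*(y*4))): (0*(y*4)) -> 0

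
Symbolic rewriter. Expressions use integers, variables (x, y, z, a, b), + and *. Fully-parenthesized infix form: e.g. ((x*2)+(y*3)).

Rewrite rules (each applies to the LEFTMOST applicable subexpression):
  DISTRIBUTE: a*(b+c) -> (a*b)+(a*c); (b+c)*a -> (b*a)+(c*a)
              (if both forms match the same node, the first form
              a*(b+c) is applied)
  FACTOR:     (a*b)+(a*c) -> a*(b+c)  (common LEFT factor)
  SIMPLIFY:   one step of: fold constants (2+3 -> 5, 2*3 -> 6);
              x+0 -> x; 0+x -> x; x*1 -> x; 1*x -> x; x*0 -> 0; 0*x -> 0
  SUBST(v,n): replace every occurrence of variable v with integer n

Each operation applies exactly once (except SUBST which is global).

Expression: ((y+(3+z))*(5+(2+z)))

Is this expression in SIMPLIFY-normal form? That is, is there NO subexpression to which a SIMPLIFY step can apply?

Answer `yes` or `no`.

Answer: yes

Derivation:
Expression: ((y+(3+z))*(5+(2+z)))
Scanning for simplifiable subexpressions (pre-order)...
  at root: ((y+(3+z))*(5+(2+z))) (not simplifiable)
  at L: (y+(3+z)) (not simplifiable)
  at LR: (3+z) (not simplifiable)
  at R: (5+(2+z)) (not simplifiable)
  at RR: (2+z) (not simplifiable)
Result: no simplifiable subexpression found -> normal form.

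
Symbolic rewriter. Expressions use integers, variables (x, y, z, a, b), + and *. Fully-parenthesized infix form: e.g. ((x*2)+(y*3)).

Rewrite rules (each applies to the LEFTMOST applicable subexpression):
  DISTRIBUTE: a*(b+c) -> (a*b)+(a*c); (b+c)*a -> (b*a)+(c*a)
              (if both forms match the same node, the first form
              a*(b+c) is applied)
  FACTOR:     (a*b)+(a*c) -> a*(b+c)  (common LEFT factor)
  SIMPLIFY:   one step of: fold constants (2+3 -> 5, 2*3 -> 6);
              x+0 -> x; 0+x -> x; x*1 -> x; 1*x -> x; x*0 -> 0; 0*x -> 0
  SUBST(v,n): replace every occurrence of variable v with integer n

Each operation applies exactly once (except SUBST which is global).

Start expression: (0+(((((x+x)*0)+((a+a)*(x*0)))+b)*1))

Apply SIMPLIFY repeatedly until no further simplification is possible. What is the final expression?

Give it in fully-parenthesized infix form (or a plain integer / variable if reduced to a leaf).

Start: (0+(((((x+x)*0)+((a+a)*(x*0)))+b)*1))
Step 1: at root: (0+(((((x+x)*0)+((a+a)*(x*0)))+b)*1)) -> (((((x+x)*0)+((a+a)*(x*0)))+b)*1); overall: (0+(((((x+x)*0)+((a+a)*(x*0)))+b)*1)) -> (((((x+x)*0)+((a+a)*(x*0)))+b)*1)
Step 2: at root: (((((x+x)*0)+((a+a)*(x*0)))+b)*1) -> ((((x+x)*0)+((a+a)*(x*0)))+b); overall: (((((x+x)*0)+((a+a)*(x*0)))+b)*1) -> ((((x+x)*0)+((a+a)*(x*0)))+b)
Step 3: at LL: ((x+x)*0) -> 0; overall: ((((x+x)*0)+((a+a)*(x*0)))+b) -> ((0+((a+a)*(x*0)))+b)
Step 4: at L: (0+((a+a)*(x*0))) -> ((a+a)*(x*0)); overall: ((0+((a+a)*(x*0)))+b) -> (((a+a)*(x*0))+b)
Step 5: at LR: (x*0) -> 0; overall: (((a+a)*(x*0))+b) -> (((a+a)*0)+b)
Step 6: at L: ((a+a)*0) -> 0; overall: (((a+a)*0)+b) -> (0+b)
Step 7: at root: (0+b) -> b; overall: (0+b) -> b
Fixed point: b

Answer: b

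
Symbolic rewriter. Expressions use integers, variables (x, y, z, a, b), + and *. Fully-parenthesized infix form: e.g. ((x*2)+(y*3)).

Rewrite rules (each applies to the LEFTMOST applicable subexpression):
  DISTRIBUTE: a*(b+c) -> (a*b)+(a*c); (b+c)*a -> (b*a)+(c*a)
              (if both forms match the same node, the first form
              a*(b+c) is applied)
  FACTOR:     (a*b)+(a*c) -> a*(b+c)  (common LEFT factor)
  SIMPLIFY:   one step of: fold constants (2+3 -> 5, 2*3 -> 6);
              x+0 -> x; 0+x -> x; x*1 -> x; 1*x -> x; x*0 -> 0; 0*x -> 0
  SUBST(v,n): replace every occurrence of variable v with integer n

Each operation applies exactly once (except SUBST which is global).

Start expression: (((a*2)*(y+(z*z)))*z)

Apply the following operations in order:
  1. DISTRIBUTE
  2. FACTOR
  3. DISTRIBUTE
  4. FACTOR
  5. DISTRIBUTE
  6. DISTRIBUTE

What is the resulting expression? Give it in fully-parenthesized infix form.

Answer: ((((a*2)*y)*z)+(((a*2)*(z*z))*z))

Derivation:
Start: (((a*2)*(y+(z*z)))*z)
Apply DISTRIBUTE at L (target: ((a*2)*(y+(z*z)))): (((a*2)*(y+(z*z)))*z) -> ((((a*2)*y)+((a*2)*(z*z)))*z)
Apply FACTOR at L (target: (((a*2)*y)+((a*2)*(z*z)))): ((((a*2)*y)+((a*2)*(z*z)))*z) -> (((a*2)*(y+(z*z)))*z)
Apply DISTRIBUTE at L (target: ((a*2)*(y+(z*z)))): (((a*2)*(y+(z*z)))*z) -> ((((a*2)*y)+((a*2)*(z*z)))*z)
Apply FACTOR at L (target: (((a*2)*y)+((a*2)*(z*z)))): ((((a*2)*y)+((a*2)*(z*z)))*z) -> (((a*2)*(y+(z*z)))*z)
Apply DISTRIBUTE at L (target: ((a*2)*(y+(z*z)))): (((a*2)*(y+(z*z)))*z) -> ((((a*2)*y)+((a*2)*(z*z)))*z)
Apply DISTRIBUTE at root (target: ((((a*2)*y)+((a*2)*(z*z)))*z)): ((((a*2)*y)+((a*2)*(z*z)))*z) -> ((((a*2)*y)*z)+(((a*2)*(z*z))*z))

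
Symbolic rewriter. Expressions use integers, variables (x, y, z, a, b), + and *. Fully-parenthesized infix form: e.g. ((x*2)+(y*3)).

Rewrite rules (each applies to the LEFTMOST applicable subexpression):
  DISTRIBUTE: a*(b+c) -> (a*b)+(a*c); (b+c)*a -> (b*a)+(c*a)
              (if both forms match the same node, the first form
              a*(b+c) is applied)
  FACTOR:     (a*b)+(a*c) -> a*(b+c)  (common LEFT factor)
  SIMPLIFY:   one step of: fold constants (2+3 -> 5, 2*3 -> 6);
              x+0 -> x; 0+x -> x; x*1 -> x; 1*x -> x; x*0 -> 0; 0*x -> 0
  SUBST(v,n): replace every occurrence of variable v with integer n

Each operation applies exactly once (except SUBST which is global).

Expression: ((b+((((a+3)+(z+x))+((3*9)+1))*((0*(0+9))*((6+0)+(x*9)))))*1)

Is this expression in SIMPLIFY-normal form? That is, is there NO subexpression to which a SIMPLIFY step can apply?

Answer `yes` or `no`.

Expression: ((b+((((a+3)+(z+x))+((3*9)+1))*((0*(0+9))*((6+0)+(x*9)))))*1)
Scanning for simplifiable subexpressions (pre-order)...
  at root: ((b+((((a+3)+(z+x))+((3*9)+1))*((0*(0+9))*((6+0)+(x*9)))))*1) (SIMPLIFIABLE)
  at L: (b+((((a+3)+(z+x))+((3*9)+1))*((0*(0+9))*((6+0)+(x*9))))) (not simplifiable)
  at LR: ((((a+3)+(z+x))+((3*9)+1))*((0*(0+9))*((6+0)+(x*9)))) (not simplifiable)
  at LRL: (((a+3)+(z+x))+((3*9)+1)) (not simplifiable)
  at LRLL: ((a+3)+(z+x)) (not simplifiable)
  at LRLLL: (a+3) (not simplifiable)
  at LRLLR: (z+x) (not simplifiable)
  at LRLR: ((3*9)+1) (not simplifiable)
  at LRLRL: (3*9) (SIMPLIFIABLE)
  at LRR: ((0*(0+9))*((6+0)+(x*9))) (not simplifiable)
  at LRRL: (0*(0+9)) (SIMPLIFIABLE)
  at LRRLR: (0+9) (SIMPLIFIABLE)
  at LRRR: ((6+0)+(x*9)) (not simplifiable)
  at LRRRL: (6+0) (SIMPLIFIABLE)
  at LRRRR: (x*9) (not simplifiable)
Found simplifiable subexpr at path root: ((b+((((a+3)+(z+x))+((3*9)+1))*((0*(0+9))*((6+0)+(x*9)))))*1)
One SIMPLIFY step would give: (b+((((a+3)+(z+x))+((3*9)+1))*((0*(0+9))*((6+0)+(x*9)))))
-> NOT in normal form.

Answer: no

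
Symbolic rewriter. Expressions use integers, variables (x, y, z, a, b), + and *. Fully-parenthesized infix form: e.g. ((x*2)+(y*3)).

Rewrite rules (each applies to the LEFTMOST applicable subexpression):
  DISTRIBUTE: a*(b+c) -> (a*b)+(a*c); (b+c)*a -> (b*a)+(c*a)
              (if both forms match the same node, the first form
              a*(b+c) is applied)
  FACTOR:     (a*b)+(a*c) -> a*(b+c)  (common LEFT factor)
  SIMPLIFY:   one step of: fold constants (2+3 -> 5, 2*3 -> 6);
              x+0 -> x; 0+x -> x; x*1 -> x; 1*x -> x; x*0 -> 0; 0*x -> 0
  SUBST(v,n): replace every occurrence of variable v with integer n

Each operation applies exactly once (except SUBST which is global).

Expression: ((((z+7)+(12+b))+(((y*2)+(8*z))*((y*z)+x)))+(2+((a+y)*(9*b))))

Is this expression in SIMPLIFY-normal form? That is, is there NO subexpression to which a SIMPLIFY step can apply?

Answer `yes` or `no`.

Answer: yes

Derivation:
Expression: ((((z+7)+(12+b))+(((y*2)+(8*z))*((y*z)+x)))+(2+((a+y)*(9*b))))
Scanning for simplifiable subexpressions (pre-order)...
  at root: ((((z+7)+(12+b))+(((y*2)+(8*z))*((y*z)+x)))+(2+((a+y)*(9*b)))) (not simplifiable)
  at L: (((z+7)+(12+b))+(((y*2)+(8*z))*((y*z)+x))) (not simplifiable)
  at LL: ((z+7)+(12+b)) (not simplifiable)
  at LLL: (z+7) (not simplifiable)
  at LLR: (12+b) (not simplifiable)
  at LR: (((y*2)+(8*z))*((y*z)+x)) (not simplifiable)
  at LRL: ((y*2)+(8*z)) (not simplifiable)
  at LRLL: (y*2) (not simplifiable)
  at LRLR: (8*z) (not simplifiable)
  at LRR: ((y*z)+x) (not simplifiable)
  at LRRL: (y*z) (not simplifiable)
  at R: (2+((a+y)*(9*b))) (not simplifiable)
  at RR: ((a+y)*(9*b)) (not simplifiable)
  at RRL: (a+y) (not simplifiable)
  at RRR: (9*b) (not simplifiable)
Result: no simplifiable subexpression found -> normal form.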